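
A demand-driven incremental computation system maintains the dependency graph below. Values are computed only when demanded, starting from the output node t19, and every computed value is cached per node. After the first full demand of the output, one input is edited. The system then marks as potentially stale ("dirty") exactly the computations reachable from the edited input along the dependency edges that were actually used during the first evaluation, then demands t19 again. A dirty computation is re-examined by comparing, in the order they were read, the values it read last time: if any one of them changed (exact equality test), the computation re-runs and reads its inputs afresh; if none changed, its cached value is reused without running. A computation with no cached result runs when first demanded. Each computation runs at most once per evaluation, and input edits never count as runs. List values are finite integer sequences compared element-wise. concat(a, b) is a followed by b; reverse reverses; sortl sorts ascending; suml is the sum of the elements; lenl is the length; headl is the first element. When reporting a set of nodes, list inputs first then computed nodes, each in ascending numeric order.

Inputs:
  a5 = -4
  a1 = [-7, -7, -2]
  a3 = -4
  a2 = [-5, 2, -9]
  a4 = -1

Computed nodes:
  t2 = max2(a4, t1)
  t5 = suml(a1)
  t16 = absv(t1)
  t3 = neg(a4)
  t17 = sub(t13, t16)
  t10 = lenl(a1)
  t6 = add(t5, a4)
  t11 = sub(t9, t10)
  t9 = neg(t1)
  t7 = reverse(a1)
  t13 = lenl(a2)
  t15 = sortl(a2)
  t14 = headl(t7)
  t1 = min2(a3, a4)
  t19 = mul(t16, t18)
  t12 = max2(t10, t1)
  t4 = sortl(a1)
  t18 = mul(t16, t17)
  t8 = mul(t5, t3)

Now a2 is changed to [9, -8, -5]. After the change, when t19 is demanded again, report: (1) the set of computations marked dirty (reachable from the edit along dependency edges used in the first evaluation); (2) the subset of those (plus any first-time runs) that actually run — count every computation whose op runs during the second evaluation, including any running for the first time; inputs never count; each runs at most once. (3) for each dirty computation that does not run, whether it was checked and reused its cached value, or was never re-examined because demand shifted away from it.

First evaluation (everything demanded from the output):
  t1 = min2(-4, -1) = -4
  t13 = lenl([-5, 2, -9]) = 3
  t16 = absv(-4) = 4
  t17 = sub(3, 4) = -1
  t18 = mul(4, -1) = -4
  t19 = mul(4, -4) = -16

Propagation after the edit:
  t13: runs — a2 [-5, 2, -9]->[9, -8, -5]; result 3 (same value as before).
  t17: checked — values it read are unchanged (t13 unchanged, t16 unchanged); reused cached -1 without running.
  t18: checked — values it read are unchanged (t16 unchanged, t17 unchanged); reused cached -4 without running.
  t19: checked — values it read are unchanged (t16 unchanged, t18 unchanged); reused cached -16 without running.

Key observation: the change is absorbed at t13 — it re-runs but produces the same value, and the output's value is unchanged.

Marked dirty: t13, t17, t18, t19.
Computations that run: t13 — 1 in total.
Checked but reused from cache: t17, t18, t19.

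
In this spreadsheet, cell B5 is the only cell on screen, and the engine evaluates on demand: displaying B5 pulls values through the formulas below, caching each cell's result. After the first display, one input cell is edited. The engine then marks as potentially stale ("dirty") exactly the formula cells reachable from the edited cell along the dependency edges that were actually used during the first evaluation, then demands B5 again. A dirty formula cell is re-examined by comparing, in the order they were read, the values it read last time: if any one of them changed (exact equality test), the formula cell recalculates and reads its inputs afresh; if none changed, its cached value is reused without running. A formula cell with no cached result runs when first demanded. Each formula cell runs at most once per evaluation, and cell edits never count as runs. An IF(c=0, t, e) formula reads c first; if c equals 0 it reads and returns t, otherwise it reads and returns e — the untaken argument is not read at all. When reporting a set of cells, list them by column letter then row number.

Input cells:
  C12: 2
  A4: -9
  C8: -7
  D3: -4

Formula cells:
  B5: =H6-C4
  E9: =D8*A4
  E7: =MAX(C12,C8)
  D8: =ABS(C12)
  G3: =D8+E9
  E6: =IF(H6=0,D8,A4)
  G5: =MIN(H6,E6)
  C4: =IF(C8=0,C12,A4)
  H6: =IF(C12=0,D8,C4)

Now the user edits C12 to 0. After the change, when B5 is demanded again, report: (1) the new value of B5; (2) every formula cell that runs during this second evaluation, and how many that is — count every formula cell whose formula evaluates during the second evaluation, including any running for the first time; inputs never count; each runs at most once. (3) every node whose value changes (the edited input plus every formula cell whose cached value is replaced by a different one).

Initial pass — values computed on the first demand:
  C4 = IF(C8=0: C8=-7 -> else branch A4) = -9
  H6 = IF(C12=0: C12=2 -> else branch C4) = -9
  B5 = -9 - -9 = 0

Second demand — change propagation:
  D8: newly demanded (no cache) — executes and yields 0.
  H6: re-runs because C12 2->0; new result 0.
  B5: re-runs because H6 -9->0; new result 9.

The important point: the flipped condition pulls in fresh nodes; D8 runs for the first time.

B5 now evaluates to 9.
Run set: B5, D8, H6 (3 run).
Changed values: B5, C12, H6.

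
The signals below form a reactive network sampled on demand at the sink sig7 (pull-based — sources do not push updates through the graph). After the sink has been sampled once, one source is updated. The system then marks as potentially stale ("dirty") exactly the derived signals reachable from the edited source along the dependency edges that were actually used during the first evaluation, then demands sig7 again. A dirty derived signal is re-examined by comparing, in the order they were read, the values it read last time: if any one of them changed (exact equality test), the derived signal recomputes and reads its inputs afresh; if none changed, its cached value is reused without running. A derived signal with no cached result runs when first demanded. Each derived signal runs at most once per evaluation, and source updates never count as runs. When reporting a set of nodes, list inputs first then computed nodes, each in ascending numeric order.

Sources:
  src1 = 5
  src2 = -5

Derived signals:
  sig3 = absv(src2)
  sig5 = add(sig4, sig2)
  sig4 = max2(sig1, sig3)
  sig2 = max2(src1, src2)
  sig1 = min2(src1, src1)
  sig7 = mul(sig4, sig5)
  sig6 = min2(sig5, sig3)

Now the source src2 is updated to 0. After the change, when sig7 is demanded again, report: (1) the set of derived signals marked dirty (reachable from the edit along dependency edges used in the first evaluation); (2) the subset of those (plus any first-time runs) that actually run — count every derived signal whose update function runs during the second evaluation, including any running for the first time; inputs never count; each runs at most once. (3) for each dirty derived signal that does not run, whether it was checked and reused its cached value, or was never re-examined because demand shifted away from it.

Dirty set: sig2, sig3, sig4, sig5, sig7.
Run set: sig2, sig3, sig4 (3 run).
Re-examined without running (cache reused): sig5, sig7.
The important point: at sig5 every value read last time is unchanged, so the dirty flag clears without a run.

Initial pass — values computed on the first demand:
  sig1 = min2(5, 5) = 5
  sig2 = max2(5, -5) = 5
  sig3 = absv(-5) = 5
  sig4 = max2(5, 5) = 5
  sig5 = add(5, 5) = 10
  sig7 = mul(5, 10) = 50

Second demand — change propagation:
  sig2: re-runs because src2 -5->0; new result 5 (unchanged).
  sig3: re-runs because src2 -5->0; new result 0.
  sig4: re-runs because sig3 5->0; new result 5 (unchanged).
  sig5: re-examined; everything it read last time is the same (sig4 unchanged, sig2 unchanged) — cache 10 kept, no run.
  sig7: re-examined; everything it read last time is the same (sig4 unchanged, sig5 unchanged) — cache 50 kept, no run.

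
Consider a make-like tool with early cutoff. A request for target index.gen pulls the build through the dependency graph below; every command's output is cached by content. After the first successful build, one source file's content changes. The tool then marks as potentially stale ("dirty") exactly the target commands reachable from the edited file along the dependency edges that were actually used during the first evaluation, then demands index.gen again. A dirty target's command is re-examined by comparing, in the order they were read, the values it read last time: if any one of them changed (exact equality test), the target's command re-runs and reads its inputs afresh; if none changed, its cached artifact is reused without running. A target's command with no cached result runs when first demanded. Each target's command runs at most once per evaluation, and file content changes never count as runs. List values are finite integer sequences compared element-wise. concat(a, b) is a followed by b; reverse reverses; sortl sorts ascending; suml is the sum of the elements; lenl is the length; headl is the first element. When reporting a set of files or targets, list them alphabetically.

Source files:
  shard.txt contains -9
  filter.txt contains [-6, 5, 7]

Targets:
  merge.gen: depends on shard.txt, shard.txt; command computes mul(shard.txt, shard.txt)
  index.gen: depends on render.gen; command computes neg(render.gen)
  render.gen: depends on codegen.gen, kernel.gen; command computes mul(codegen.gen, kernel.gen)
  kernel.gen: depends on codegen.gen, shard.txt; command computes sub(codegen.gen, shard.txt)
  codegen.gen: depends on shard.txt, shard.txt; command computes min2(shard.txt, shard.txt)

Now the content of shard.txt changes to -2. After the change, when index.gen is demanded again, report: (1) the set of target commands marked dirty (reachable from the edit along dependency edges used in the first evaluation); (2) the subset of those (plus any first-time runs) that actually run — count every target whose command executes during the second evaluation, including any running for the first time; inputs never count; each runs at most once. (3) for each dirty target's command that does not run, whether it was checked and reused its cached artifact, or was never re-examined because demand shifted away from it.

First demand of the output computes:
  codegen.gen = min2(-9, -9) = -9
  kernel.gen = sub(-9, -9) = 0
  render.gen = mul(-9, 0) = 0
  index.gen = neg(0) = 0

After the edit, cleaning proceeds:
  codegen.gen: a read changed (shard.txt -9->-2; shard.txt -9->-2) — executes, giving -2.
  kernel.gen: a read changed (codegen.gen -9->-2; shard.txt -9->-2) — executes, giving 0 — identical to its old value.
  render.gen: a read changed (codegen.gen -9->-2) — executes, giving 0 — identical to its old value.
  index.gen: dirty, but its reads are unchanged (render.gen unchanged); cached 0 stands.

Note where the cutoff bites: index.gen is checked, finds nothing changed, and keeps its cache.

The edit dirties: codegen.gen, index.gen, kernel.gen, render.gen.
3 target commands run: codegen.gen, kernel.gen, render.gen.
Cache hits after checking: index.gen.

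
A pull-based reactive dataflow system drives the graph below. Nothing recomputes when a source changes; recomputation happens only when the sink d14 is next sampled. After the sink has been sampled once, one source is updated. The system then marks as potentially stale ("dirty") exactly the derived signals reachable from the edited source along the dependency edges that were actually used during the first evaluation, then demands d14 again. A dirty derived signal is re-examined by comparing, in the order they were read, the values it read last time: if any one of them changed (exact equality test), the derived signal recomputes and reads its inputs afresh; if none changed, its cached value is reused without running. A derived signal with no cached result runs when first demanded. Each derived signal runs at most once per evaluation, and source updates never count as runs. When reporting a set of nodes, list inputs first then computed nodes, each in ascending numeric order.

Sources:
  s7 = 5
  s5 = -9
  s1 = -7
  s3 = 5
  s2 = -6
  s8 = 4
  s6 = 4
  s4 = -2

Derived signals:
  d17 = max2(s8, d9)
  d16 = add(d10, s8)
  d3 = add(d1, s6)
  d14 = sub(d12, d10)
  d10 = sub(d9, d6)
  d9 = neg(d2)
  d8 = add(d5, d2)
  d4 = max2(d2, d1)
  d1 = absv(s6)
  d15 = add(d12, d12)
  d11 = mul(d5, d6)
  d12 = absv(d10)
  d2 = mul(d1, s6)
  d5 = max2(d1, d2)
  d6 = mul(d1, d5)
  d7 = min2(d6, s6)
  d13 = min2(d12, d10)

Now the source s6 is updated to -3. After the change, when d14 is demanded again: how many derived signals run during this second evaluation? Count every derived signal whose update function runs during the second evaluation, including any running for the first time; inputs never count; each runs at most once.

First evaluation (everything demanded from the output):
  d1 = absv(4) = 4
  d2 = mul(4, 4) = 16
  d5 = max2(4, 16) = 16
  d6 = mul(4, 16) = 64
  d9 = neg(16) = -16
  d10 = sub(-16, 64) = -80
  d12 = absv(-80) = 80
  d14 = sub(80, -80) = 160

Propagation after the edit:
  d1: runs — s6 4->-3; result 3.
  d2: runs — d1 4->3; s6 4->-3; result -9.
  d5: runs — d1 4->3; d2 16->-9; result 3.
  d6: runs — d1 4->3; d5 16->3; result 9.
  d9: runs — d2 16->-9; result 9.
  d10: runs — d9 -16->9; d6 64->9; result 0.
  d12: runs — d10 -80->0; result 0.
  d14: runs — d12 80->0; d10 -80->0; result 0.

Derived signals that run: d1, d2, d5, d6, d9, d10, d12, d14 — 8 in total.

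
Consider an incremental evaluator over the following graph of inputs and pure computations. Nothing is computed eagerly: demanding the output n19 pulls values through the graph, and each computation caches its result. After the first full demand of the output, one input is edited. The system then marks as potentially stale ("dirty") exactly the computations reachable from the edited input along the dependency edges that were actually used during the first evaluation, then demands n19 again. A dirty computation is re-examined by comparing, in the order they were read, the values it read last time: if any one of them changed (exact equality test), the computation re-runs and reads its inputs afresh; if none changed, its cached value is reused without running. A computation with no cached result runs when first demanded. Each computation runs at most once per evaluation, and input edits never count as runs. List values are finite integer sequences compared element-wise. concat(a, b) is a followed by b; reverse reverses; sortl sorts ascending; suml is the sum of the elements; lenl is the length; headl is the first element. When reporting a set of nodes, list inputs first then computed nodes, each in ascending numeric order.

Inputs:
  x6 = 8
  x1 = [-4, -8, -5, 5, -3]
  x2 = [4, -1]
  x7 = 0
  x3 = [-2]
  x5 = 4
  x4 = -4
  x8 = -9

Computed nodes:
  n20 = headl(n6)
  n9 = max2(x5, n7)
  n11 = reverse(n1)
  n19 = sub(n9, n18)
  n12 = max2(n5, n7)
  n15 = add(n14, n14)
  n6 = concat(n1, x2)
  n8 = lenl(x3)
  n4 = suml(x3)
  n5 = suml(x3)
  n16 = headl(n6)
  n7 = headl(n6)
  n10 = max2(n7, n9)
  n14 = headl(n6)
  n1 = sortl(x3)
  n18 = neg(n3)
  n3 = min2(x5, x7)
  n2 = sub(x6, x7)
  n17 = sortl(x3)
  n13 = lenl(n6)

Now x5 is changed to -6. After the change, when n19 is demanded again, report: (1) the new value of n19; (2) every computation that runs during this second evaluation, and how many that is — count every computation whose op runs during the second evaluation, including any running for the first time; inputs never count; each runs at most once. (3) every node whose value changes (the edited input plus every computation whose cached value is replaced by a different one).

n19 now evaluates to -8.
Run set: n3, n9, n18, n19 (4 run).
Changed values: x5, n3, n9, n18, n19.

Initial pass — values computed on the first demand:
  n1 = sortl([-2]) = [-2]
  n3 = min2(4, 0) = 0
  n6 = concat([-2], [4, -1]) = [-2, 4, -1]
  n7 = headl([-2, 4, -1]) = -2
  n9 = max2(4, -2) = 4
  n18 = neg(0) = 0
  n19 = sub(4, 0) = 4

Second demand — change propagation:
  n3: re-runs because x5 4->-6; new result -6.
  n9: re-runs because x5 4->-6; new result -2.
  n18: re-runs because n3 0->-6; new result 6.
  n19: re-runs because n9 4->-2; n18 0->6; new result -8.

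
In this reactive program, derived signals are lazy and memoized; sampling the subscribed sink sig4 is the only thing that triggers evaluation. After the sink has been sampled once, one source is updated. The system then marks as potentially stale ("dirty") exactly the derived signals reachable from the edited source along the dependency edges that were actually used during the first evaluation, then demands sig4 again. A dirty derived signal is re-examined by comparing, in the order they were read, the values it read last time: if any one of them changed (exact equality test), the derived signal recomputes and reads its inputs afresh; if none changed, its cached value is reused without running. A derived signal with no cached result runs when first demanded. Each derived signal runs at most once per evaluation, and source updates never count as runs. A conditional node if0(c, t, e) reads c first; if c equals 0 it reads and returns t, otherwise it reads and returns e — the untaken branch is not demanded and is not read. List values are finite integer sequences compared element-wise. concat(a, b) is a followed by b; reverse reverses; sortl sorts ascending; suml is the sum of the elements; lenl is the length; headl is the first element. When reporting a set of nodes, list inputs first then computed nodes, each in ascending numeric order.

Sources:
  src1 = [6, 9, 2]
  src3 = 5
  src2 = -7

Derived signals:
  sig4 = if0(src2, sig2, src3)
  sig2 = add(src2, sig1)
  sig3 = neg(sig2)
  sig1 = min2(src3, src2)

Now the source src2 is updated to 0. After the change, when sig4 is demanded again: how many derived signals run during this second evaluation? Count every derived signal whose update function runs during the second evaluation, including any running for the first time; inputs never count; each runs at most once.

First demand of the output computes:
  sig4 = if0(src2=-7 -> else branch src3) = 5

After the edit, cleaning proceeds:
  sig1: had never run; runs now, result 0.
  sig2: had never run; runs now, result 0.
  sig4: a read changed (src2 -7->0) — executes, giving 0.

Note the branch switch — sig1, sig2 had no cache and run now for the first time.

3 derived signals run: sig1, sig2, sig4.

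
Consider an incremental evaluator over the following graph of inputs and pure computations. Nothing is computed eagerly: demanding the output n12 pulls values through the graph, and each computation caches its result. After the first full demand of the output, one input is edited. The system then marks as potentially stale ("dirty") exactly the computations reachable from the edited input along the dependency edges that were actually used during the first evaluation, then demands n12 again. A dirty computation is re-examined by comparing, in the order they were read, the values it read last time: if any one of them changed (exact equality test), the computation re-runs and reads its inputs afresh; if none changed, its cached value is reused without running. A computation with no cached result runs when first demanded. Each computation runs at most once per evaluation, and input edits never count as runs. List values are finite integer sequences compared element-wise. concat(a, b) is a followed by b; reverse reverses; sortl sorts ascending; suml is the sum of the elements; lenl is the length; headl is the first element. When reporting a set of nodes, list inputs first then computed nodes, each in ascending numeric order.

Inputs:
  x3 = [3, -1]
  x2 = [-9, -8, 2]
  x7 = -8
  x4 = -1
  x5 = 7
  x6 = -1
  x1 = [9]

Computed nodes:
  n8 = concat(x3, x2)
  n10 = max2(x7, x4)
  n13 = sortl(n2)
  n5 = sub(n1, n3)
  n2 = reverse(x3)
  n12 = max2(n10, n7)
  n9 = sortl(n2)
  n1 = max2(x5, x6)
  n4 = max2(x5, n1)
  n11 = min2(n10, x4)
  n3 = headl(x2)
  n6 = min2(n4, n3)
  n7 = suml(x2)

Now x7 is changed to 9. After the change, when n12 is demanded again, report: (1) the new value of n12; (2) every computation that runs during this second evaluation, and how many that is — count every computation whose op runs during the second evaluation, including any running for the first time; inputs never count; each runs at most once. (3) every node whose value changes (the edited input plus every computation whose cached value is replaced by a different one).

n12 now evaluates to 9.
Run set: n10, n12 (2 run).
Changed values: x7, n10, n12.

Initial pass — values computed on the first demand:
  n7 = suml([-9, -8, 2]) = -15
  n10 = max2(-8, -1) = -1
  n12 = max2(-1, -15) = -1

Second demand — change propagation:
  n10: re-runs because x7 -8->9; new result 9.
  n12: re-runs because n10 -1->9; new result 9.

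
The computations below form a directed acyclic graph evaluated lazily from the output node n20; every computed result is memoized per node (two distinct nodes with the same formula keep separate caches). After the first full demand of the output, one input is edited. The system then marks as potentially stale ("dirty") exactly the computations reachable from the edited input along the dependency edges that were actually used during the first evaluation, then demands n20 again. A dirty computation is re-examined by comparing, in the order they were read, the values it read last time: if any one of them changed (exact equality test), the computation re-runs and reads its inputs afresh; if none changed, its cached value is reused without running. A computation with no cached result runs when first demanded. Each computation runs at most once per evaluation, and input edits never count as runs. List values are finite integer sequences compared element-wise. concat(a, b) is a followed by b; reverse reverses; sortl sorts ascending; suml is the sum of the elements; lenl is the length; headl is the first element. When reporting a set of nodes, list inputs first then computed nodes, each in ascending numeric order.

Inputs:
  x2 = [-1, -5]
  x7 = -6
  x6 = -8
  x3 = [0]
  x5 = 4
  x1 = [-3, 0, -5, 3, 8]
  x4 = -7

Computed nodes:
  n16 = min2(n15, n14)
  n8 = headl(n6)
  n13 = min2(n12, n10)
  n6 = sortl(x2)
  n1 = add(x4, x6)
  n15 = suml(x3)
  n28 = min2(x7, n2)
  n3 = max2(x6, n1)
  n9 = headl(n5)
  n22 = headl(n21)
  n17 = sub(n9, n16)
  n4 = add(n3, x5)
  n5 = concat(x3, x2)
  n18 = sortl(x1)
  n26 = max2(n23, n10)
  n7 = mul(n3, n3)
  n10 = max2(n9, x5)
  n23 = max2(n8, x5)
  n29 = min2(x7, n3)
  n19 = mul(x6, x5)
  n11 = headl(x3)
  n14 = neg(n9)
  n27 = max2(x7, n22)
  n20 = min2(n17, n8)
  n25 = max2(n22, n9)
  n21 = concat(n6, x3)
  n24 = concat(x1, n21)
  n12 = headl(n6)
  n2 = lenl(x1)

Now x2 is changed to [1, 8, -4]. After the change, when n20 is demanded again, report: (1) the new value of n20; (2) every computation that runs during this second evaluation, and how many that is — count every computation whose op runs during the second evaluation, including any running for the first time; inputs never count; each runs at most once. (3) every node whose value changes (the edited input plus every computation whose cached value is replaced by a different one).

First demand of the output computes:
  n5 = concat([0], [-1, -5]) = [0, -1, -5]
  n6 = sortl([-1, -5]) = [-5, -1]
  n8 = headl([-5, -1]) = -5
  n9 = headl([0, -1, -5]) = 0
  n14 = neg(0) = 0
  n15 = suml([0]) = 0
  n16 = min2(0, 0) = 0
  n17 = sub(0, 0) = 0
  n20 = min2(0, -5) = -5

After the edit, cleaning proceeds:
  n5: a read changed (x2 [-1, -5]->[1, 8, -4]) — executes, giving [0, 1, 8, -4].
  n6: a read changed (x2 [-1, -5]->[1, 8, -4]) — executes, giving [-4, 1, 8].
  n8: a read changed (n6 [-5, -1]->[-4, 1, 8]) — executes, giving -4.
  n9: a read changed (n5 [0, -1, -5]->[0, 1, 8, -4]) — executes, giving 0 — identical to its old value.
  n14: dirty, but its reads are unchanged (n9 unchanged); cached 0 stands.
  n16: dirty, but its reads are unchanged (n15 unchanged, n14 unchanged); cached 0 stands.
  n17: dirty, but its reads are unchanged (n9 unchanged, n16 unchanged); cached 0 stands.
  n20: a read changed (n8 -5->-4) — executes, giving -4.

Note where the cutoff bites: n14 is checked, finds nothing changed, and keeps its cache.

Demanding n20 again yields -4.
5 computations run: n5, n6, n8, n9, n20.
The nodes whose values change: x2, n5, n6, n8, n20.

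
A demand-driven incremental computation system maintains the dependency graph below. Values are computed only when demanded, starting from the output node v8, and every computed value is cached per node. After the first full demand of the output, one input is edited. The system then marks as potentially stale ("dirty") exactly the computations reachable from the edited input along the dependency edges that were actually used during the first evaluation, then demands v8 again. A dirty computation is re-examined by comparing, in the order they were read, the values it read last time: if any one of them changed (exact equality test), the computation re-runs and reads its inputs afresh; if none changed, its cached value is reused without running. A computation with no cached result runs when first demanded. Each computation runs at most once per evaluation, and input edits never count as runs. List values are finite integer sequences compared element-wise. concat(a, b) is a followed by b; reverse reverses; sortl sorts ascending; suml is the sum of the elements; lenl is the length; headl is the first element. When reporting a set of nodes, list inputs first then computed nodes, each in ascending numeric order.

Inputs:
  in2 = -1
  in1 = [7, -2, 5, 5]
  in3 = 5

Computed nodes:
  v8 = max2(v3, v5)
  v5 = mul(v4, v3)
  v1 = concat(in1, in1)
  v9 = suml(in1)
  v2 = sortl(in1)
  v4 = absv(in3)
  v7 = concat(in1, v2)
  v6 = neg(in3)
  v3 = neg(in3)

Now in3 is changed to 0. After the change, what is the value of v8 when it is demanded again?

First evaluation (everything demanded from the output):
  v3 = neg(5) = -5
  v4 = absv(5) = 5
  v5 = mul(5, -5) = -25
  v8 = max2(-5, -25) = -5

Propagation after the edit:
  v3: runs — in3 5->0; result 0.
  v4: runs — in3 5->0; result 0.
  v5: runs — v4 5->0; v3 -5->0; result 0.
  v8: runs — v3 -5->0; v5 -25->0; result 0.

New value of v8: 0.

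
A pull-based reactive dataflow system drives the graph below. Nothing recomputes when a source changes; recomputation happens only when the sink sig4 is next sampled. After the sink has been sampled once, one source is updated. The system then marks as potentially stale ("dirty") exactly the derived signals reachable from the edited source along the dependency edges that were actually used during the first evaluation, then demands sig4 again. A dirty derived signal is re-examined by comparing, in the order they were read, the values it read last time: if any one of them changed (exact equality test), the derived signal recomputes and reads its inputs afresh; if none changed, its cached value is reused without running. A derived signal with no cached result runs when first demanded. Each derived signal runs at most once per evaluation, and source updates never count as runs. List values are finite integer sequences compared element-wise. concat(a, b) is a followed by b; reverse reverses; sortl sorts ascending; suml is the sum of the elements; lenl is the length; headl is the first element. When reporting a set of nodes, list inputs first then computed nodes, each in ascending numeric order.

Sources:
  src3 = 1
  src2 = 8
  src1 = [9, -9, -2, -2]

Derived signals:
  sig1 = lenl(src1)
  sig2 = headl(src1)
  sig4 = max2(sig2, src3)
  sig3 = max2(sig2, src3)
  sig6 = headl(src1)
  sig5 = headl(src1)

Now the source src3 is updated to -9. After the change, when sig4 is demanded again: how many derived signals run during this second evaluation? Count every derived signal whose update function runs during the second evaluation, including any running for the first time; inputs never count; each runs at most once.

Derived signals that run: sig4 — 1 in total.

First evaluation (everything demanded from the output):
  sig2 = headl([9, -9, -2, -2]) = 9
  sig4 = max2(9, 1) = 9

Propagation after the edit:
  sig4: runs — src3 1->-9; result 9 (same value as before).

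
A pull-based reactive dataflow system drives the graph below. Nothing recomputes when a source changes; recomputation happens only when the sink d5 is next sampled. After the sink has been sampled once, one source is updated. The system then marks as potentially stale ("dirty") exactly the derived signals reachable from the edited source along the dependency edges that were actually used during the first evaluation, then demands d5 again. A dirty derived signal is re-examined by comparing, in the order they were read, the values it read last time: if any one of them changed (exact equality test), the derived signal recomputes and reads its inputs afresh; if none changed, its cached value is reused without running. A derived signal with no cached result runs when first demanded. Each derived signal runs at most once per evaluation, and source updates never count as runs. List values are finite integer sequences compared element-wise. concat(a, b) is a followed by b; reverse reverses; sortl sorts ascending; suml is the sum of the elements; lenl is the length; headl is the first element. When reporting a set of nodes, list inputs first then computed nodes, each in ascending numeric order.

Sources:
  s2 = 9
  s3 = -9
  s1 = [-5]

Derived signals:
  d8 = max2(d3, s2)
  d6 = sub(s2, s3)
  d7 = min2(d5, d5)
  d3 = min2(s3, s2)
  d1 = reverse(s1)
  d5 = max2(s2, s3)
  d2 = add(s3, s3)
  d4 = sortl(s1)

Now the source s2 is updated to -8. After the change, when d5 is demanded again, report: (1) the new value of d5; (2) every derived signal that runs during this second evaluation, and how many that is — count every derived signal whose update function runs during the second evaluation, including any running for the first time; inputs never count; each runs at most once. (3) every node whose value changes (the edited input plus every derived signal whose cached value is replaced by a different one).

New value of d5: -8.
Derived signals that run: d5 — 1 in total.
Values that change: s2, d5.

First evaluation (everything demanded from the output):
  d5 = max2(9, -9) = 9

Propagation after the edit:
  d5: runs — s2 9->-8; result -8.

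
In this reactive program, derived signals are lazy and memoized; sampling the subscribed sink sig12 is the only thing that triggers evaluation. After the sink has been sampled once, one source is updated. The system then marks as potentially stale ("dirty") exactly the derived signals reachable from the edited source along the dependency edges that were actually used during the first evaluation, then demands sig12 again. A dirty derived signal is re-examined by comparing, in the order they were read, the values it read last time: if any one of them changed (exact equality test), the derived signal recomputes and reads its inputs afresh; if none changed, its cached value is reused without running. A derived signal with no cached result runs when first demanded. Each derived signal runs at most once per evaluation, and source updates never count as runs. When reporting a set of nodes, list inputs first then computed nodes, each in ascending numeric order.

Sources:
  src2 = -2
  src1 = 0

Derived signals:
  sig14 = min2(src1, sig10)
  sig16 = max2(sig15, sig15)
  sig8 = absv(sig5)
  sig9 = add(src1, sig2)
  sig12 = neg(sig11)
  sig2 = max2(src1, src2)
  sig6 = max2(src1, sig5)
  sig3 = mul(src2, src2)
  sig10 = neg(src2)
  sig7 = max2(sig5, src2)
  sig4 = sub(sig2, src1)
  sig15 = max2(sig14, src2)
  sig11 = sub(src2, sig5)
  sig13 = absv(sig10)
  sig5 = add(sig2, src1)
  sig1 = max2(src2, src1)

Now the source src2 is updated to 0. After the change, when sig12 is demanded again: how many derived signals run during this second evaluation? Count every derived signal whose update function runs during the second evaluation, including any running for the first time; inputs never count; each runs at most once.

3 derived signals run: sig2, sig11, sig12.
Note where the cutoff bites: sig5 is checked, finds nothing changed, and keeps its cache.

First demand of the output computes:
  sig2 = max2(0, -2) = 0
  sig5 = add(0, 0) = 0
  sig11 = sub(-2, 0) = -2
  sig12 = neg(-2) = 2

After the edit, cleaning proceeds:
  sig2: a read changed (src2 -2->0) — executes, giving 0 — identical to its old value.
  sig5: dirty, but its reads are unchanged (sig2 unchanged, src1 unchanged); cached 0 stands.
  sig11: a read changed (src2 -2->0) — executes, giving 0.
  sig12: a read changed (sig11 -2->0) — executes, giving 0.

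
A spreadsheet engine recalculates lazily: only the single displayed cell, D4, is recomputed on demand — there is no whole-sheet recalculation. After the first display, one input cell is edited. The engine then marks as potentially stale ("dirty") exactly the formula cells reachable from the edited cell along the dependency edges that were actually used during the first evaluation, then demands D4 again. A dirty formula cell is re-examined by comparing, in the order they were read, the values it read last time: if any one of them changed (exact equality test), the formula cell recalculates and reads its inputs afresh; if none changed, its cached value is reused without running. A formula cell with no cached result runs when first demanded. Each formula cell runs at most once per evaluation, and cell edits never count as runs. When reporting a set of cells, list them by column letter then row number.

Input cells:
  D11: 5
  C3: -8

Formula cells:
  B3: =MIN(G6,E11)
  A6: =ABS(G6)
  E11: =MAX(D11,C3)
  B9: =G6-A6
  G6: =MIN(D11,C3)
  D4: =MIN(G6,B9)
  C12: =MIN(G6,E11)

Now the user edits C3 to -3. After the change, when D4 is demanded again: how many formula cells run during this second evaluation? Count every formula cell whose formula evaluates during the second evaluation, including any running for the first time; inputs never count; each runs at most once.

Formula cells that run: A6, B9, D4, G6 — 4 in total.

First evaluation (everything demanded from the output):
  G6 = MIN(5, -8) = -8
  A6 = ABS(-8) = 8
  B9 = -8 - 8 = -16
  D4 = MIN(-8, -16) = -16

Propagation after the edit:
  G6: runs — C3 -8->-3; result -3.
  A6: runs — G6 -8->-3; result 3.
  B9: runs — G6 -8->-3; A6 8->3; result -6.
  D4: runs — G6 -8->-3; B9 -16->-6; result -6.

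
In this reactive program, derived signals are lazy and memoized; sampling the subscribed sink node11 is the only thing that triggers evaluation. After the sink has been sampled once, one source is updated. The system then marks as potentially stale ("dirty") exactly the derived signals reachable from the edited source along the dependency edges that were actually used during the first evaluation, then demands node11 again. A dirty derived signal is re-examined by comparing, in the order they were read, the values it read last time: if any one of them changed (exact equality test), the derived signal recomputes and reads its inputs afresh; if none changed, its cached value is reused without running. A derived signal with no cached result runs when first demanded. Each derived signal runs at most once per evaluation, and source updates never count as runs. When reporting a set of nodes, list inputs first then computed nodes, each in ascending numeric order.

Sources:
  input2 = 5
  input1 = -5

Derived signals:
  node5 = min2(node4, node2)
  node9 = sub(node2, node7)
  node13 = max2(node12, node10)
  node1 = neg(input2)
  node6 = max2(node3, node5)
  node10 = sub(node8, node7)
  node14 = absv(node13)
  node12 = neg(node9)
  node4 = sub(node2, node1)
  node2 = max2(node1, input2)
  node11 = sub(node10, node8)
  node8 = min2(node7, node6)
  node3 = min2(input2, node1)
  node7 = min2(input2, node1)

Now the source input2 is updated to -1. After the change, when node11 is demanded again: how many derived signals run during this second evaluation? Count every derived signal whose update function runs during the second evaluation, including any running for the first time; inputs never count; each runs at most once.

10 derived signals run: node1, node2, node3, node4, node5, node6, node7, node8, node10, node11.

First demand of the output computes:
  node1 = neg(5) = -5
  node2 = max2(-5, 5) = 5
  node3 = min2(5, -5) = -5
  node4 = sub(5, -5) = 10
  node5 = min2(10, 5) = 5
  node6 = max2(-5, 5) = 5
  node7 = min2(5, -5) = -5
  node8 = min2(-5, 5) = -5
  node10 = sub(-5, -5) = 0
  node11 = sub(0, -5) = 5

After the edit, cleaning proceeds:
  node1: a read changed (input2 5->-1) — executes, giving 1.
  node2: a read changed (node1 -5->1; input2 5->-1) — executes, giving 1.
  node3: a read changed (input2 5->-1; node1 -5->1) — executes, giving -1.
  node4: a read changed (node2 5->1; node1 -5->1) — executes, giving 0.
  node5: a read changed (node4 10->0; node2 5->1) — executes, giving 0.
  node6: a read changed (node3 -5->-1; node5 5->0) — executes, giving 0.
  node7: a read changed (input2 5->-1; node1 -5->1) — executes, giving -1.
  node8: a read changed (node7 -5->-1; node6 5->0) — executes, giving -1.
  node10: a read changed (node8 -5->-1; node7 -5->-1) — executes, giving 0 — identical to its old value.
  node11: a read changed (node8 -5->-1) — executes, giving 1.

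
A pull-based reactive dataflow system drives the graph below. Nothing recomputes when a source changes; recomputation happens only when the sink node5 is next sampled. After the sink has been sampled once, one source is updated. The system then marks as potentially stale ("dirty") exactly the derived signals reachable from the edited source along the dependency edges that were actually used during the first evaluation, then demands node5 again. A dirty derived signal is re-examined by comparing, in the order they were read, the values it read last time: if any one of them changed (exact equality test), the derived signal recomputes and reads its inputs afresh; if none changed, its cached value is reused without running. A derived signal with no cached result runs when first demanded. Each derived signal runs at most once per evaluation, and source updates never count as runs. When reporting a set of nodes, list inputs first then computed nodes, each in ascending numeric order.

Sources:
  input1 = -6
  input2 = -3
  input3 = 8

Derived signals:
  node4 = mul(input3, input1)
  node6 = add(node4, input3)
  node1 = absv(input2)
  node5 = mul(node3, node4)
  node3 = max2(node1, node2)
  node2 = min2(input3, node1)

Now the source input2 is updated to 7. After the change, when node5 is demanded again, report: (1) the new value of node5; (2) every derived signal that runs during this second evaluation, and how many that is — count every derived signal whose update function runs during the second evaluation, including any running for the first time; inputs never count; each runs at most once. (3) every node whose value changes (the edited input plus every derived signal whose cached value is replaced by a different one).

New value of node5: -336.
Derived signals that run: node1, node2, node3, node5 — 4 in total.
Values that change: input2, node1, node2, node3, node5.

First evaluation (everything demanded from the output):
  node1 = absv(-3) = 3
  node2 = min2(8, 3) = 3
  node3 = max2(3, 3) = 3
  node4 = mul(8, -6) = -48
  node5 = mul(3, -48) = -144

Propagation after the edit:
  node1: runs — input2 -3->7; result 7.
  node2: runs — node1 3->7; result 7.
  node3: runs — node1 3->7; node2 3->7; result 7.
  node5: runs — node3 3->7; result -336.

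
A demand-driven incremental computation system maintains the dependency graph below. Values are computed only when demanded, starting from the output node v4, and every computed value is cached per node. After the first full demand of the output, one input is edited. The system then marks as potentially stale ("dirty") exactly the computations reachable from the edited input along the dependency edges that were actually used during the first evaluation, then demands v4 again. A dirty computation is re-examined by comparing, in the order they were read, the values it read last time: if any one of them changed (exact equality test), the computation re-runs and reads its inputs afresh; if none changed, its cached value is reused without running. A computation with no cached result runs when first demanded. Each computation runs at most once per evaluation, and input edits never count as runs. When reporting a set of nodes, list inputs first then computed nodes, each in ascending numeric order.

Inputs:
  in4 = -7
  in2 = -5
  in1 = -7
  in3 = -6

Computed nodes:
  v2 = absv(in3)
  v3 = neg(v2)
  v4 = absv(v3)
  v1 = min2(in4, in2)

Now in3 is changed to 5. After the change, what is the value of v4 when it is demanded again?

New value of v4: 5.

First evaluation (everything demanded from the output):
  v2 = absv(-6) = 6
  v3 = neg(6) = -6
  v4 = absv(-6) = 6

Propagation after the edit:
  v2: runs — in3 -6->5; result 5.
  v3: runs — v2 6->5; result -5.
  v4: runs — v3 -6->-5; result 5.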